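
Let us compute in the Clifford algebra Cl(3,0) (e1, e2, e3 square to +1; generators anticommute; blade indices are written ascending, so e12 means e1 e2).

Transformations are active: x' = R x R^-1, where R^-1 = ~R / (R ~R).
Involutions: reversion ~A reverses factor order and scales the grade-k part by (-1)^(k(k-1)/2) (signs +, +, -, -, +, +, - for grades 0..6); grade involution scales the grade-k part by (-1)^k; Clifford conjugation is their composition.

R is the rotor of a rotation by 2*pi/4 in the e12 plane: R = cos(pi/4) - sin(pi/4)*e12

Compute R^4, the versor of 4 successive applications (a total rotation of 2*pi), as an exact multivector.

Because a rotor carries half the rotation angle, composing 4 copies of this e12-plane rotor multiplies the phase: 4*(pi/4) = pi, hence R^4 = cos(pi) - sin(pi)*e12.
cos(pi) = -1 and sin(pi) = 0, so R^4 = -1. The total rotation 2*pi is 1 full turn, so every vector returns to itself, yet the rotor is -1, on the OTHER sheet of the double cover (an odd number of 2*pi turns).
Answer: -1


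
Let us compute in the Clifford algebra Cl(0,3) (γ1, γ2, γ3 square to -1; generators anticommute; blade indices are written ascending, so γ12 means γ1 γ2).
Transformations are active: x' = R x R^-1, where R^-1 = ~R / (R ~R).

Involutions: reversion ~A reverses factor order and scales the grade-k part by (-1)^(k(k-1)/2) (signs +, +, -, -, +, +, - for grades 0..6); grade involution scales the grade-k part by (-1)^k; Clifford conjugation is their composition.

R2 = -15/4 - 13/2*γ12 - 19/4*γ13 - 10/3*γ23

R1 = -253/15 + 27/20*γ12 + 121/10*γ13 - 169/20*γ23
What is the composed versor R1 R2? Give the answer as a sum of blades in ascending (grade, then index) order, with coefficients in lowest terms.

Distribute over the terms of R1 (each basis-blade product reordered to ascending indices, repeated generators contracted through their squares):
(-253/15) R2 = 253/4 + 3289/30*γ12 + 4807/60*γ13 + 506/9*γ23
(27/20*γ12) R2 = 351/40 - 81/16*γ12 + 9/2*γ13 - 513/80*γ23
(121/10*γ13) R2 = 2299/40 - 121/3*γ12 - 363/8*γ13 + 1573/20*γ23
(-169/20*γ23) R2 = -169/6 - 3211/80*γ12 + 2197/40*γ13 + 507/16*γ23
Summing the partial products and collecting blades:
Answer: 304/3 + 241/10*γ12 + 565/6*γ13 + 57653/360*γ23


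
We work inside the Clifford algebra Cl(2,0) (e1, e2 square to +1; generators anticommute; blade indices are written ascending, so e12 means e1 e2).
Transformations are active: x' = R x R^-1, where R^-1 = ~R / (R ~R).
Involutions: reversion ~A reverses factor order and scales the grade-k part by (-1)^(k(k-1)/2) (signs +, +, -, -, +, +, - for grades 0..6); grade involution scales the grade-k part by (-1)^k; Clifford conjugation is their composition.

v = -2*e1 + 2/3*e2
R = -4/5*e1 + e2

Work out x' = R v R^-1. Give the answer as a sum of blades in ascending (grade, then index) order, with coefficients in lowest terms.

~R = -4/5*e1 + e2, and R ~R = 41/25, so R^-1 = ~R / (41/25).
R v = 34/15 + 22/15*e12
Answer: -26/123*e1 + 86/41*e2


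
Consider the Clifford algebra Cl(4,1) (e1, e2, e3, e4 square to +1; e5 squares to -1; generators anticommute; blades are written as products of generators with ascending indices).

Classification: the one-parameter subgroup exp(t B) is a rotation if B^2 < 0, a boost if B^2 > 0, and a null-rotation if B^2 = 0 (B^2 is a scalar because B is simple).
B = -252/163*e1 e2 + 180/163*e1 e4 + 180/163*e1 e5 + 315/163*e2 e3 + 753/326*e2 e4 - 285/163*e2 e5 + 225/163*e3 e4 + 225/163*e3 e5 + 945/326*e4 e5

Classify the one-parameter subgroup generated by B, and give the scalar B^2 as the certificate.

B^2 term by term: the squares give (-252/163)^2*(e1 e2)^2 + (180/163)^2*(e1 e4)^2 + (180/163)^2*(e1 e5)^2 + (315/163)^2*(e2 e3)^2 + (753/326)^2*(e2 e4)^2 + (-285/163)^2*(e2 e5)^2 + (225/163)^2*(e3 e4)^2 + (225/163)^2*(e3 e5)^2 + (945/326)^2*(e4 e5)^2 = 63504/26569*(-1) + 32400/26569*(-1) + 32400/26569*(+1) + 99225/26569*(-1) + 567009/106276*(-1) + 81225/26569*(+1) + 50625/26569*(-1) + 50625/26569*(+1) + 893025/106276*(+1) = 0 (each basis 2-blade squares to minus the product of its generators' squares); cross terms between blades sharing an index anticommute and cancel; the commuting (index-disjoint) pairs give grade-4 terms 2*c*c'*(blade product), which cancel blade by blade — e1 e2 e3 e4: -113400/26569 + 113400/26569 = 0; e1 e2 e3 e5: -113400/26569 + 113400/26569 = 0; e1 e2 e4 e5: -238140/26569 + 102600/26569 + 135540/26569 = 0; e1 e3 e4 e5: -81000/26569 + 81000/26569 = 0; e2 e3 e4 e5: 297675/26569 - 169425/26569 - 128250/26569 = 0 — confirming B is simple. So B^2 = 0.
Answer: null-rotation, certificate B^2 = 0. The scalar 0 is the complete invariant here: its sign names the subgroup type.


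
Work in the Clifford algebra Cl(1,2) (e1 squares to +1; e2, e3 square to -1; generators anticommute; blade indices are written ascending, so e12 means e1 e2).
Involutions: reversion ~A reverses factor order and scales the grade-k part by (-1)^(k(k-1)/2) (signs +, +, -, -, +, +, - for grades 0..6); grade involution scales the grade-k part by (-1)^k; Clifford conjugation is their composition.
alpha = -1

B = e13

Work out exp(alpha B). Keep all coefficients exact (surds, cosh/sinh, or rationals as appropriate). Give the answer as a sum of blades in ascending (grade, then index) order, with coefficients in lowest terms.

B^2 = (1)^2*(e13)^2 = 1*(+1) = 1 (a basis 2-blade squares to minus the product of its generators' squares).
B^2 = 1 — the positive square puts this in the hyperbolic regime; l = 1, alpha*l = -1, so exp(alpha B) = cosh(-1) + (sinh(-1)/1)*B = cosh(1) + (-sinh(1))*B.
Answer: cosh(1) - sinh(1)*e13


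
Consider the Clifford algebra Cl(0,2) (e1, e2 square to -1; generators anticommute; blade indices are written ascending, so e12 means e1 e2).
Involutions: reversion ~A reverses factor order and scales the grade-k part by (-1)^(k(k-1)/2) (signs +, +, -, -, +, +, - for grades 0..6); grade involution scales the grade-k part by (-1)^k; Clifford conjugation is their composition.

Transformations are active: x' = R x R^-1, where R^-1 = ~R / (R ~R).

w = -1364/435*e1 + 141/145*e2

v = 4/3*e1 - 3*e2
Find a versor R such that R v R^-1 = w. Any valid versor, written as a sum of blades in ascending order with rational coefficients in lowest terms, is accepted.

Equal squares first: v^2 = w^2 = -97/9. Then v + w = -784/435*e1 - 294/145*e2 is a versor taking v to w, provided it is invertible.
Answer: -784/435*e1 - 294/145*e2


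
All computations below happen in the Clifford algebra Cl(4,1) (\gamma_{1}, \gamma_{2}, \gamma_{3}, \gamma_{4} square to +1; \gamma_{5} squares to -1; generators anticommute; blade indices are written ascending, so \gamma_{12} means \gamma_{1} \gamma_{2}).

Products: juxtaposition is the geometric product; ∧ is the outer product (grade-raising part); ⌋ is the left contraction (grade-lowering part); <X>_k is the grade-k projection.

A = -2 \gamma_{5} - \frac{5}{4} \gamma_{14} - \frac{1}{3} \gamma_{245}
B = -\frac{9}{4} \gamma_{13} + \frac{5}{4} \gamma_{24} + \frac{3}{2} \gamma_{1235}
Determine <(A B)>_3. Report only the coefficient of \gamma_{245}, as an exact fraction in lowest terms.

step 1: \frac{5}{12} \gamma_{5} + \frac{25}{16} \gamma_{12} + \frac{45}{16} \gamma_{34} - 3 \gamma_{123} - \frac{1}{2} \gamma_{134} + \frac{9}{2} \gamma_{135} - \frac{5}{2} \gamma_{245} + \frac{15}{8} \gamma_{2345} - \frac{3}{4} \gamma_{12345}
step 2: -3 \gamma_{123} - \frac{1}{2} \gamma_{134} + \frac{9}{2} \gamma_{135} - \frac{5}{2} \gamma_{245}
Answer: -\frac{5}{2}


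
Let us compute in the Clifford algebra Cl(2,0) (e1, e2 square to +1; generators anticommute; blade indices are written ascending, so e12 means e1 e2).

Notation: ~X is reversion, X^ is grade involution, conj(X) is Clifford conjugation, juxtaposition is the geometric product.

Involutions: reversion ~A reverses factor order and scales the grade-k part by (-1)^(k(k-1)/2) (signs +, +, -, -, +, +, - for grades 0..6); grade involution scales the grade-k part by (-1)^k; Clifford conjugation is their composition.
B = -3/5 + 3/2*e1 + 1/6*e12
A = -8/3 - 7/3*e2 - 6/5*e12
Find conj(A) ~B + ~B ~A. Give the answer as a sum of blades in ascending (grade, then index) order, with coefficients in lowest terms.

first term: 9/5 - 65/18*e1 - 16/5*e2 - 1699/450*e12
second term: 9/5 - 65/18*e1 + 16/5*e2 - 1699/450*e12
Answer: 18/5 - 65/9*e1 - 1699/225*e12


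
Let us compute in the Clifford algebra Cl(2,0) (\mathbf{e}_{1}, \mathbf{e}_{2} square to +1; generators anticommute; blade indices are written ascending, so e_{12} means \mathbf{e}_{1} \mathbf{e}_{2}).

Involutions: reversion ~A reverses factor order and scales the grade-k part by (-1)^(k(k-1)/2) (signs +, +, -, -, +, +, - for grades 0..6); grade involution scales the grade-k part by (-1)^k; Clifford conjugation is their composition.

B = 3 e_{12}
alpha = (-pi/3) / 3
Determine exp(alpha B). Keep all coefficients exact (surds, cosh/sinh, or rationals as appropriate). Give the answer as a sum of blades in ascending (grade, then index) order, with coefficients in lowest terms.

B^2 = (3)^2*(e_{12})^2 = 9*(-1) = -9 (a basis 2-blade squares to minus the product of its generators' squares).
B^2 = -9 — a negative square means the series sums to a rotation: l = 3, alpha*l = - \frac{\pi}{3}, so exp(alpha B) = cos(- \frac{\pi}{3}) + (sin(- \frac{\pi}{3})/3)*B = \frac{1}{2} + (- \frac{\sqrt{3}}{6})*B.
Answer: \frac{1}{2} - \frac{\sqrt{3}}{2} e_{12}


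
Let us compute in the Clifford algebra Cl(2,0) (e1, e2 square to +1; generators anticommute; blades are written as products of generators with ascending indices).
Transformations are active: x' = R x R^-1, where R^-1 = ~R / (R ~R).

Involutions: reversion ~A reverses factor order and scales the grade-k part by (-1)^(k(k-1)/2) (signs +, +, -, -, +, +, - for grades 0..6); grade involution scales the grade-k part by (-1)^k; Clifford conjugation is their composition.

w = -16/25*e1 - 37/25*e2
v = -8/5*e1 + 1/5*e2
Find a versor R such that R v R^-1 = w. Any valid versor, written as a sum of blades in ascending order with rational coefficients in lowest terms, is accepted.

Reasoning: v^2 = w^2 = 13/5 since conjugation preserves the quadratic form; R = v + w = -56/25*e1 - 32/25*e2 is then valid when invertible, keeping its own part and reversing (v - w)/2.
Answer: -56/25*e1 - 32/25*e2


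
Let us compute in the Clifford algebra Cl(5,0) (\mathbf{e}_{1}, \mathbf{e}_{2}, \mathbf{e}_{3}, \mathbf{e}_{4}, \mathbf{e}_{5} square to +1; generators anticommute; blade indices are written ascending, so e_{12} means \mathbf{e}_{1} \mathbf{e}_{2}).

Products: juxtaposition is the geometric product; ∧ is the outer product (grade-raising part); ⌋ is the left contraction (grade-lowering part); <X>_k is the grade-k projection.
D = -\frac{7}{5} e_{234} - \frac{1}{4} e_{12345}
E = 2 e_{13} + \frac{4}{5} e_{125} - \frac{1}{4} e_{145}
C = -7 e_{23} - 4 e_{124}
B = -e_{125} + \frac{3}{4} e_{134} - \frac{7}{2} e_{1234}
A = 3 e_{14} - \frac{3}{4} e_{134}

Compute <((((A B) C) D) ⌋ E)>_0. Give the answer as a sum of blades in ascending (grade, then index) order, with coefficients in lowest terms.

step 1: \frac{9}{16} - \frac{21}{8} e_{2} + \frac{9}{4} e_{3} + \frac{21}{2} e_{23} - 3 e_{245} + \frac{3}{4} e_{2345}
step 2: \frac{147}{2} + \frac{63}{4} e_{2} + \frac{147}{8} e_{3} - \frac{21}{2} e_{14} + 12 e_{15} - \frac{63}{16} e_{23} + \frac{21}{4} e_{45} - \frac{9}{4} e_{124} + 42 e_{134} - 3 e_{135} + 21 e_{345} - 9 e_{1234}
step 3: -\frac{63}{5} e_{1} - \frac{441}{80} e_{4} + \frac{9}{4} e_{5} + \frac{1281}{20} e_{12} + \frac{63}{20} e_{13} + \frac{1059}{40} e_{24} - \frac{189}{10} e_{25} - \frac{441}{20} e_{34} + \frac{9}{16} e_{35} + \frac{1281}{80} e_{123} - \frac{63}{64} e_{145} - \frac{1059}{10} e_{234} + \frac{189}{40} e_{235} - \frac{63}{160} e_{1245} + \frac{63}{16} e_{1345} - \frac{63}{40} e_{12345}
step 4: -\frac{8379}{1280} + \frac{378}{25} e_{1} - \frac{126}{5} e_{3} - \frac{1281}{25} e_{5} + \frac{9}{5} e_{12} - \frac{9}{16} e_{14} - \frac{441}{320} e_{15} - \frac{252}{25} e_{25} + \frac{63}{20} e_{45}
step 5: -\frac{8379}{1280}
Answer: -\frac{8379}{1280}


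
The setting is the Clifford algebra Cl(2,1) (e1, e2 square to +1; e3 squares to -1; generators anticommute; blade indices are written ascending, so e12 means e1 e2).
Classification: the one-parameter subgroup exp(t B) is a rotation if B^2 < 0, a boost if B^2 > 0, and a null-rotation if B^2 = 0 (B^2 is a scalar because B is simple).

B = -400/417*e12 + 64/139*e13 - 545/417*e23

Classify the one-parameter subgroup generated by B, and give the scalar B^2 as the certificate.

B^2 term by term: the squares give (-400/417)^2*(e12)^2 + (64/139)^2*(e13)^2 + (-545/417)^2*(e23)^2 = 160000/173889*(-1) + 4096/19321*(+1) + 297025/173889*(+1) = 1 (each basis 2-blade squares to minus the product of its generators' squares); cross terms between blades sharing an index anticommute and cancel. So B^2 = 1.
Answer: boost, certificate B^2 = 1. No conjugation can change B^2 = 1; the sign gives the class.


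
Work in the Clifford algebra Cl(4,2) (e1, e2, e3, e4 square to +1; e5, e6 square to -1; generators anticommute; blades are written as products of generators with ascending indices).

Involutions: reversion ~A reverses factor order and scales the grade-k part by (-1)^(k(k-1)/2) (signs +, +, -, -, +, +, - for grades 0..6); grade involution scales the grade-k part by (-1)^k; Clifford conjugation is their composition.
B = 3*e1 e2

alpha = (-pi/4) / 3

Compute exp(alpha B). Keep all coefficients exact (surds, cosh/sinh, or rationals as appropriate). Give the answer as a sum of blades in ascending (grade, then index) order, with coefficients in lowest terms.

B^2 = (3)^2*(e1 e2)^2 = 9*(-1) = -9 (a basis 2-blade squares to minus the product of its generators' squares).
B^2 = -9 — the negative square puts this in the circular regime; l = 3, alpha*l = -pi/4, so exp(alpha B) = cos(-pi/4) + (sin(-pi/4)/3)*B = sqrt(2)/2 + (-sqrt(2)/6)*B.
Answer: sqrt(2)/2 - sqrt(2)/2*e1 e2


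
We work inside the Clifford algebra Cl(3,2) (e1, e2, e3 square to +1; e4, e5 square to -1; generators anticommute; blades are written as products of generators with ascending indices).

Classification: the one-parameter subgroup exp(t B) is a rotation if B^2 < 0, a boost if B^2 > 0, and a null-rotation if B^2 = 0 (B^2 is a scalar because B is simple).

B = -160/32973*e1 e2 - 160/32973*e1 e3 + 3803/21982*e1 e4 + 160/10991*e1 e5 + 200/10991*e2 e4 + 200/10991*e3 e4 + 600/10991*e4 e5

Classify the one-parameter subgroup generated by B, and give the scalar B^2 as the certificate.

B^2 term by term: the squares give (-160/32973)^2*(e1 e2)^2 + (-160/32973)^2*(e1 e3)^2 + (3803/21982)^2*(e1 e4)^2 + (160/10991)^2*(e1 e5)^2 + (200/10991)^2*(e2 e4)^2 + (200/10991)^2*(e3 e4)^2 + (600/10991)^2*(e4 e5)^2 = 25600/1087218729*(-1) + 25600/1087218729*(-1) + 14462809/483208324*(+1) + 25600/120802081*(+1) + 40000/120802081*(+1) + 40000/120802081*(+1) + 360000/120802081*(-1) = 1/36 (each basis 2-blade squares to minus the product of its generators' squares); cross terms between blades sharing an index anticommute and cancel; the commuting (index-disjoint) pairs give grade-4 terms 2*c*c'*(blade product), which cancel blade by blade — e1 e2 e3 e4: -64000/362406243 + 64000/362406243 = 0; e1 e2 e4 e5: -64000/120802081 + 64000/120802081 = 0; e1 e3 e4 e5: -64000/120802081 + 64000/120802081 = 0 — confirming B is simple. So B^2 = 1/36.
Answer: boost, certificate B^2 = 1/36. Key observation: B^2 = 1/36 is a conjugation invariant, so its sign decides the class regardless of the surface form of B.


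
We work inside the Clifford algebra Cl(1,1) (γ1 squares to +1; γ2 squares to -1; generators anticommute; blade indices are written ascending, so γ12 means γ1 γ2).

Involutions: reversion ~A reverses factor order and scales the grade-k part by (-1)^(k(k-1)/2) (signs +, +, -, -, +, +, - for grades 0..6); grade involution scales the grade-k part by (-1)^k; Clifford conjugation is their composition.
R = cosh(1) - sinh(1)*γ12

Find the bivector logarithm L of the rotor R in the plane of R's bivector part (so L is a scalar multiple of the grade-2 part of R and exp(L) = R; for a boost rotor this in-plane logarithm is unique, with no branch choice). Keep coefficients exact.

The scalar part of R is cosh(1), so cosh pins the rapidity up to sign — the sign comes from the bivector part; dividing that part by sinh of the rapidity yields the plane, and the in-plane L = rapidity * plane is unique because the two sign choices cancel.
Concretely: cosh(rapidity) = cosh(1) gives rapidity = ±1, and since rapidity/sinh(rapidity) is even the sign is immaterial: L = (rapidity/sinh(rapidity)) * <R>_2 = (1/sinh(1)) * <R>_2.
Answer: -γ12


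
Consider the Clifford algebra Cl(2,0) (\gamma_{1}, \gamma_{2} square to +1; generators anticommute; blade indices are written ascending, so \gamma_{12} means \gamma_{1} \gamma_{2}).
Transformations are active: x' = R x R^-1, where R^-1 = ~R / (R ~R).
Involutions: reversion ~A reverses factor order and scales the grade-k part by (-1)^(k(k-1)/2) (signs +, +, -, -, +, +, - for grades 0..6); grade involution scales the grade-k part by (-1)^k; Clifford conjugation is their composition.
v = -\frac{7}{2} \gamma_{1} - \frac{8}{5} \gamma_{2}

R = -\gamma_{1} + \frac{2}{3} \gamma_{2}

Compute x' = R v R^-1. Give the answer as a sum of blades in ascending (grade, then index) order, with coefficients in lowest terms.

~R = -\gamma_{1} + \frac{2}{3} \gamma_{2}, and R ~R = \frac{13}{9}, so R^-1 = ~R / (\frac{13}{9}).
R v = \frac{73}{30} + \frac{59}{15} \gamma_{12}
Answer: \frac{17}{130} \gamma_{1} + \frac{50}{13} \gamma_{2}


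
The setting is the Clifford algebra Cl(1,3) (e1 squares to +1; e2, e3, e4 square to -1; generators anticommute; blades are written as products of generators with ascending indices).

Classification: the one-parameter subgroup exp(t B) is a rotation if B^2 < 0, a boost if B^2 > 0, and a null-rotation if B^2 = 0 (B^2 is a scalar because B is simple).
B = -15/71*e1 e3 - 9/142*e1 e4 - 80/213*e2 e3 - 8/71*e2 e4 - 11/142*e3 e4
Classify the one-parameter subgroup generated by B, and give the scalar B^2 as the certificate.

B^2 term by term: the squares give (-15/71)^2*(e1 e3)^2 + (-9/142)^2*(e1 e4)^2 + (-80/213)^2*(e2 e3)^2 + (-8/71)^2*(e2 e4)^2 + (-11/142)^2*(e3 e4)^2 = 225/5041*(+1) + 81/20164*(+1) + 6400/45369*(-1) + 64/5041*(-1) + 121/20164*(-1) = -1/9 (each basis 2-blade squares to minus the product of its generators' squares); cross terms between blades sharing an index anticommute and cancel; the commuting (index-disjoint) pairs give grade-4 terms 2*c*c'*(blade product), which cancel blade by blade — e1 e2 e3 e4: -240/5041 + 240/5041 = 0 — confirming B is simple. So B^2 = -1/9.
Answer: rotation, certificate B^2 = -1/9. B^2 = -1/9 is basis-independent, so its sign is the whole story.


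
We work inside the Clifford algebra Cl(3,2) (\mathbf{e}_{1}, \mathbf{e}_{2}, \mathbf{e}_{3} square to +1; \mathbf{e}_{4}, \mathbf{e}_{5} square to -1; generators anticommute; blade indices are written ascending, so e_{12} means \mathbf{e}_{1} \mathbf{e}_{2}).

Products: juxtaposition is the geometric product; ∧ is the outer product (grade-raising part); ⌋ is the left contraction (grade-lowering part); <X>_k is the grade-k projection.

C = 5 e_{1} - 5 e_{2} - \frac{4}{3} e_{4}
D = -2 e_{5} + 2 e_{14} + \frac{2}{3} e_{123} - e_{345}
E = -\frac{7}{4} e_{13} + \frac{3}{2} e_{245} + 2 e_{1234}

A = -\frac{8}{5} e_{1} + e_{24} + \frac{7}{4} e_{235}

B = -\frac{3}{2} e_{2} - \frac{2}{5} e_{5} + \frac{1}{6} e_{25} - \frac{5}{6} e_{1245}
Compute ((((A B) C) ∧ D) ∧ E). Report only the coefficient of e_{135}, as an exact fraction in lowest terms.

step 1: -\frac{7}{24} e_{3} + \frac{3}{2} e_{4} + \frac{12}{5} e_{12} - \frac{29}{150} e_{15} + \frac{7}{10} e_{23} - \frac{21}{8} e_{35} - \frac{1}{6} e_{45} - \frac{4}{15} e_{125} + \frac{35}{24} e_{134} + \frac{14}{15} e_{245}
step 2: 2 - 12 e_{1} - 12 e_{2} + \frac{7}{2} e_{3} + \frac{107}{90} e_{5} + \frac{245}{72} e_{13} - \frac{15}{2} e_{14} - \frac{4}{3} e_{15} - \frac{35}{24} e_{23} + \frac{15}{2} e_{24} - \frac{116}{45} e_{25} + \frac{553}{72} e_{34} - \frac{14}{3} e_{45} + \frac{7}{2} e_{123} - \frac{16}{5} e_{124} - \frac{29}{30} e_{125} - \frac{105}{8} e_{135} - \frac{491}{450} e_{145} - \frac{14}{15} e_{234} + \frac{105}{8} e_{235} + \frac{5}{6} e_{245} - \frac{7}{2} e_{345} - \frac{175}{24} e_{1234} - \frac{226}{45} e_{1245}
step 3: -4 e_{5} + 4 e_{14} + 24 e_{15} + 24 e_{25} - 7 e_{35} + \frac{4}{3} e_{123} + 24 e_{124} - 7 e_{134} - \frac{245}{36} e_{135} + \frac{782}{45} e_{145} + \frac{35}{12} e_{235} - 15 e_{245} - \frac{625}{36} e_{345} - \frac{35}{12} e_{1234} - \frac{1052}{135} e_{1235} + \frac{104}{9} e_{1245} + 12 e_{1345} + \frac{208}{15} e_{2345} + \frac{679}{18} e_{12345}
step 4: 7 e_{135} + 42 e_{1235} - \frac{137}{4} e_{12345}
Answer: 7


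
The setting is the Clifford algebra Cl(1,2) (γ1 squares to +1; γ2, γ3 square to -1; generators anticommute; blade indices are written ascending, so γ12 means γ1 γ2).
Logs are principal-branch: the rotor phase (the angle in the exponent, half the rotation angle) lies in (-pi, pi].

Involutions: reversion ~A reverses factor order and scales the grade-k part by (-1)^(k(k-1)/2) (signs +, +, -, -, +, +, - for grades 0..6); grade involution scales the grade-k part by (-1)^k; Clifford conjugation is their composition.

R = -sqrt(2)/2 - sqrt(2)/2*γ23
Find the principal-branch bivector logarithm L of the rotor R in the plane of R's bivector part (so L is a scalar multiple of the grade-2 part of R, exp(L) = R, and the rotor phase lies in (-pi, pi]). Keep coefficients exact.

The scalar part of R is -sqrt(2)/2, so the principal-branch rotor phase is pinned; divide the bivector part by its sine to get the unit plane — L is the phase times that plane.
Concretely: cos(phase) = -sqrt(2)/2 gives phase = ±3*pi/4, and since phase/sin(phase) is even the sign is immaterial: L = (phase/sin(phase)) * <R>_2 = (3*sqrt(2)*pi/4) * <R>_2.
Answer: -3*pi/4*γ23


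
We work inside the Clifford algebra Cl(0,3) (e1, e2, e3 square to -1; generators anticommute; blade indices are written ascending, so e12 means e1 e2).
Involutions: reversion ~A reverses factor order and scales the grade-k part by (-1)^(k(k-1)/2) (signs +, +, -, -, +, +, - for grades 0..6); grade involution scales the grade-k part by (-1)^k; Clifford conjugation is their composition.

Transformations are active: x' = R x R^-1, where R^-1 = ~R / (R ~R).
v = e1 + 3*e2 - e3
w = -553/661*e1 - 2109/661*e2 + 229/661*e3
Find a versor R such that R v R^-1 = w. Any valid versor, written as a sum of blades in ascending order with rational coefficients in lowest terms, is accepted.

Key observation: q(v) = q(w) = -11 (sandwiches preserve the norm), so R = v + w = 108/661*e1 - 126/661*e2 - 432/661*e3 works whenever it is invertible — the component of v along it is kept and (v - w)/2 reverses, sending v to w.
Answer: 108/661*e1 - 126/661*e2 - 432/661*e3


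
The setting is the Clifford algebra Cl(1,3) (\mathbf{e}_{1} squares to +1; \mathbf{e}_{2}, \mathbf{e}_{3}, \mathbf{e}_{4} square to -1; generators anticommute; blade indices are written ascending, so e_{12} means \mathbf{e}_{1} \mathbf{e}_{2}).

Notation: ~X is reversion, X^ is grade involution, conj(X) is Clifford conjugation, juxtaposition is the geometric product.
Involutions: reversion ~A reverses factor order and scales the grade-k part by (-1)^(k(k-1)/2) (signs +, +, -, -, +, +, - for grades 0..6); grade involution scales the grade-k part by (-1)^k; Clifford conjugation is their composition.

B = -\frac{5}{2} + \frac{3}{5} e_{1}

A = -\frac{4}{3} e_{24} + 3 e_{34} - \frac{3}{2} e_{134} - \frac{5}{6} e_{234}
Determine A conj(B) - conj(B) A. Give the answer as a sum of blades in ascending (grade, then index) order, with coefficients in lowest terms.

first term: \frac{10}{3} e_{24} - \frac{33}{5} e_{34} + \frac{4}{5} e_{124} + \frac{39}{20} e_{134} + \frac{25}{12} e_{234} - \frac{1}{2} e_{1234}
second term: \frac{10}{3} e_{24} - \frac{33}{5} e_{34} + \frac{4}{5} e_{124} + \frac{39}{20} e_{134} + \frac{25}{12} e_{234} + \frac{1}{2} e_{1234}
Answer: -e_{1234}


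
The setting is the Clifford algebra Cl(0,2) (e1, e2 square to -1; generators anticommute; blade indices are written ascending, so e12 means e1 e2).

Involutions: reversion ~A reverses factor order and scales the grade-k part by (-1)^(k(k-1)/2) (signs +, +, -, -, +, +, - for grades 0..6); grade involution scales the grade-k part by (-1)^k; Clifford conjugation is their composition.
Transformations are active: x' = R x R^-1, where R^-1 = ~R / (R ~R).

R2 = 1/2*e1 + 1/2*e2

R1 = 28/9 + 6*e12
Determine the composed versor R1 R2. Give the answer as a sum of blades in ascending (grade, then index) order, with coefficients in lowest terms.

Distribute over the terms of R1 (each basis-blade product reordered to ascending indices, repeated generators contracted through their squares):
(28/9) R2 = 14/9*e1 + 14/9*e2
(6*e12) R2 = -3*e1 + 3*e2
Summing the partial products and collecting blades:
Answer: -13/9*e1 + 41/9*e2


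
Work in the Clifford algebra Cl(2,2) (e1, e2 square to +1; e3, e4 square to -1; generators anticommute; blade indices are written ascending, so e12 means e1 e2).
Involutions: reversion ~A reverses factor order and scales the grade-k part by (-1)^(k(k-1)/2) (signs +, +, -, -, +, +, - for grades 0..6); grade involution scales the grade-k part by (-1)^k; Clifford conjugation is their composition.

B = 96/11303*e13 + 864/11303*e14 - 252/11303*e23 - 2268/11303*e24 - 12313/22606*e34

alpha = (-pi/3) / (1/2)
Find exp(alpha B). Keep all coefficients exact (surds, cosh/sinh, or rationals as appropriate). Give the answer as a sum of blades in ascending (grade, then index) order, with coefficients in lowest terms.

B^2 term by term: the squares give (96/11303)^2*(e13)^2 + (864/11303)^2*(e14)^2 + (-252/11303)^2*(e23)^2 + (-2268/11303)^2*(e24)^2 + (-12313/22606)^2*(e34)^2 = 9216/127757809*(+1) + 746496/127757809*(+1) + 63504/127757809*(+1) + 5143824/127757809*(+1) + 151609969/511031236*(-1) = -1/4 (each basis 2-blade squares to minus the product of its generators' squares); cross terms between blades sharing an index anticommute and cancel; the commuting (index-disjoint) pairs give grade-4 terms 2*c*c'*(blade product), which cancel blade by blade — e1234: 435456/127757809 - 435456/127757809 = 0 — confirming B is simple. So B^2 = -1/4.
B^2 = -1/4 — since the square is negative, the closed form is circular: l = 1/2, alpha*l = -pi/3, so exp(alpha B) = cos(-pi/3) + (sin(-pi/3)/(1/2))*B = 1/2 + (-sqrt(3))*B.
Answer: 1/2 - 96*sqrt(3)/11303*e13 - 864*sqrt(3)/11303*e14 + 252*sqrt(3)/11303*e23 + 2268*sqrt(3)/11303*e24 + 12313*sqrt(3)/22606*e34


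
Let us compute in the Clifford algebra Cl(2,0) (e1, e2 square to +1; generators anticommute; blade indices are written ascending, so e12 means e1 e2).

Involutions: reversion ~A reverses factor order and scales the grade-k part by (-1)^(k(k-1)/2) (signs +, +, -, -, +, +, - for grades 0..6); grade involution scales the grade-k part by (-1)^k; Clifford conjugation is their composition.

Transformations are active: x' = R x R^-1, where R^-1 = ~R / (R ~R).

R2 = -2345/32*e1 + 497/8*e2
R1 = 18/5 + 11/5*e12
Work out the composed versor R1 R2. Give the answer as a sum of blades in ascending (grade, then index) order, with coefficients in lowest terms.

Distribute over the terms of R1 (each basis-blade product reordered to ascending indices, repeated generators contracted through their squares):
(18/5) R2 = -4221/16*e1 + 4473/20*e2
(11/5*e12) R2 = 5467/40*e1 + 5159/32*e2
Summing the partial products and collecting blades:
Answer: -10171/80*e1 + 61579/160*e2


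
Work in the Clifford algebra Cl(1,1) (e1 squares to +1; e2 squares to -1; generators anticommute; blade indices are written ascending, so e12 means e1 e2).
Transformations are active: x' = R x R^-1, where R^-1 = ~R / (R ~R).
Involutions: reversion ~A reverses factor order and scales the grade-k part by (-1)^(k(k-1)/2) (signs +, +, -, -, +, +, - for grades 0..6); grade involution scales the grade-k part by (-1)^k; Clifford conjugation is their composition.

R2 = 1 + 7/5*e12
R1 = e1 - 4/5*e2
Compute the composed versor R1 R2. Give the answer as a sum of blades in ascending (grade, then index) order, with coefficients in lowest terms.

Distribute over the terms of R1 (each basis-blade product reordered to ascending indices, repeated generators contracted through their squares):
(e1) R2 = e1 + 7/5*e2
(-4/5*e2) R2 = -28/25*e1 - 4/5*e2
Summing the partial products and collecting blades:
Answer: -3/25*e1 + 3/5*e2


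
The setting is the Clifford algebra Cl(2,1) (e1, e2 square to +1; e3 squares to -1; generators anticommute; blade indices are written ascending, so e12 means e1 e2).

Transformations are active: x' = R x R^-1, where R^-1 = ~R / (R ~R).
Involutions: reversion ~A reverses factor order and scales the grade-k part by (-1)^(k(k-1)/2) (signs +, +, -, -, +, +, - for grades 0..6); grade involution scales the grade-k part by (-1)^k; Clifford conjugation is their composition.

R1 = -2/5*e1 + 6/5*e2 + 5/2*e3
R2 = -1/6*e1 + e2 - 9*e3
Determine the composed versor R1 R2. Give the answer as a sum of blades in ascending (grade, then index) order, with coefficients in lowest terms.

Distribute over the terms of R1 (each basis-blade product reordered to ascending indices, repeated generators contracted through their squares):
(-2/5*e1) R2 = 1/15 - 2/5*e12 + 18/5*e13
(6/5*e2) R2 = 6/5 + 1/5*e12 - 54/5*e23
(5/2*e3) R2 = 45/2 + 5/12*e13 - 5/2*e23
Summing the partial products and collecting blades:
Answer: 713/30 - 1/5*e12 + 241/60*e13 - 133/10*e23


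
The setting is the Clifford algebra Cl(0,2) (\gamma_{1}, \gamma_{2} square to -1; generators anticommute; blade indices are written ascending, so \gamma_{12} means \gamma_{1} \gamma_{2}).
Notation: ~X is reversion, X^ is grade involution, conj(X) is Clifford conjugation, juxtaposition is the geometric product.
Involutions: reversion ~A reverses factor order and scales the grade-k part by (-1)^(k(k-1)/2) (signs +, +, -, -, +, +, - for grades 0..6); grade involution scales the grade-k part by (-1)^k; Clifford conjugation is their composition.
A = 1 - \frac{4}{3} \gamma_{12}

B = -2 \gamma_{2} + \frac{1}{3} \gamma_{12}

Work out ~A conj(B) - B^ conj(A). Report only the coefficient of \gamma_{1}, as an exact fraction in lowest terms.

first term: \frac{4}{9} - \frac{8}{3} \gamma_{1} + 2 \gamma_{2} - \frac{1}{3} \gamma_{12}
second term: -\frac{4}{9} + \frac{8}{3} \gamma_{1} + 2 \gamma_{2} + \frac{1}{3} \gamma_{12}
Answer: -\frac{16}{3}


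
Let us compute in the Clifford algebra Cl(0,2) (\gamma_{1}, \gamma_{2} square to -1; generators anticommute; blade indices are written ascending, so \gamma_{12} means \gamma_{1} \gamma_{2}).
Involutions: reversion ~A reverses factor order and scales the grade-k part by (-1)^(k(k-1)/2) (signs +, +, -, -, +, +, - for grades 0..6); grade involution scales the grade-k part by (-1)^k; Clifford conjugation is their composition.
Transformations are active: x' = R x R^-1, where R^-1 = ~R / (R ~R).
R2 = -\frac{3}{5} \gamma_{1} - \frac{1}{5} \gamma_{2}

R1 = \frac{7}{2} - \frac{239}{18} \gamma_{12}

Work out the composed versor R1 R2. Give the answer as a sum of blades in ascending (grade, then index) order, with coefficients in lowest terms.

Distribute over the terms of R1 (each basis-blade product reordered to ascending indices, repeated generators contracted through their squares):
(\frac{7}{2}) R2 = -\frac{21}{10} \gamma_{1} - \frac{7}{10} \gamma_{2}
(-\frac{239}{18} \gamma_{12}) R2 = -\frac{239}{90} \gamma_{1} + \frac{239}{30} \gamma_{2}
Summing the partial products and collecting blades:
Answer: -\frac{214}{45} \gamma_{1} + \frac{109}{15} \gamma_{2}


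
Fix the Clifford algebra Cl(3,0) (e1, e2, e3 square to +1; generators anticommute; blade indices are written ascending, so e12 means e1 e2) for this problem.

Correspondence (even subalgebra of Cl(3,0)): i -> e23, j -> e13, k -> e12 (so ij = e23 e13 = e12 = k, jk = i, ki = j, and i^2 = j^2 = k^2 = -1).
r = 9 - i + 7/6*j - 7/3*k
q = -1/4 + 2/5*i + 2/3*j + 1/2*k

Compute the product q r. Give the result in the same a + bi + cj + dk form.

In blades: q = -1/4 + 1/2*e12 + 2/3*e13 + 2/5*e23, r = 9 - 7/3*e12 + 7/6*e13 - e23.
Distribute q over r term by term (generator squares from the signature, products reordered to ascending indices): (-1/4)*r = -9/4 + 7/12*e12 - 7/24*e13 + 1/4*e23; (1/2*e12)*r = 7/6 + 9/2*e12 - 1/2*e13 - 7/12*e23; (2/3*e13)*r = -7/9 + 2/3*e12 + 6*e13 - 14/9*e23; (2/5*e23)*r = 2/5 + 7/15*e12 + 14/15*e13 + 18/5*e23.
Sum: -263/180 + 373/60*e12 + 737/120*e13 + 77/45*e23; translating back through the correspondence:
Answer: -263/180 + 77/45*i + 737/120*j + 373/60*k


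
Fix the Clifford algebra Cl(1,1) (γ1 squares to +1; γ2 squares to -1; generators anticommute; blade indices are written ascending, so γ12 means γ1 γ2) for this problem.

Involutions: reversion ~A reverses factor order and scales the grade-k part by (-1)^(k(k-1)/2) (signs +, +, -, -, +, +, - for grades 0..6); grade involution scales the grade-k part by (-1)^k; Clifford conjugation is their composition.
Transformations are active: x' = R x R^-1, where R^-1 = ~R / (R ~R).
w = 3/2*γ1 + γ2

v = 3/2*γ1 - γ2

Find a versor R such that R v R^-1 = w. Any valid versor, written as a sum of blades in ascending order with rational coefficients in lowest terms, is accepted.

Key observation: q(v) = q(w) = 5/4 (sandwiches preserve the norm), so R = v + w = 3*γ1 works whenever it is invertible — the component of v along it is kept and (v - w)/2 reverses, sending v to w.
Answer: 3*γ1


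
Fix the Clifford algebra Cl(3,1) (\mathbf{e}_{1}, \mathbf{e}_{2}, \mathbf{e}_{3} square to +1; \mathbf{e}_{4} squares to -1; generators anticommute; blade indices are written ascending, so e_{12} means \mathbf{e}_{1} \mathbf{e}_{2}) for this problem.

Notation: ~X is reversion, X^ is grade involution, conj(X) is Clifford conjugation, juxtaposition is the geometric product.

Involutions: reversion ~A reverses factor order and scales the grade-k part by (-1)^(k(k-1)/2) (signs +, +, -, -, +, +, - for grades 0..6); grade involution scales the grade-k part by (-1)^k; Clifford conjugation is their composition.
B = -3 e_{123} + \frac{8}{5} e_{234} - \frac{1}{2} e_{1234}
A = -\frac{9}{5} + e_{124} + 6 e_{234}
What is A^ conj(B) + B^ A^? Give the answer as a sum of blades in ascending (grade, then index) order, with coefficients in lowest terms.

first term: -\frac{48}{5} - 3 e_{1} - \frac{1}{2} e_{3} + \frac{8}{5} e_{13} + 18 e_{14} + 3 e_{34} + \frac{27}{5} e_{123} - \frac{72}{25} e_{234} + \frac{9}{10} e_{1234}
second term: \frac{48}{5} + 3 e_{1} + \frac{1}{2} e_{3} + \frac{8}{5} e_{13} + 18 e_{14} + 3 e_{34} - \frac{27}{5} e_{123} + \frac{72}{25} e_{234} + \frac{9}{10} e_{1234}
Answer: \frac{16}{5} e_{13} + 36 e_{14} + 6 e_{34} + \frac{9}{5} e_{1234}


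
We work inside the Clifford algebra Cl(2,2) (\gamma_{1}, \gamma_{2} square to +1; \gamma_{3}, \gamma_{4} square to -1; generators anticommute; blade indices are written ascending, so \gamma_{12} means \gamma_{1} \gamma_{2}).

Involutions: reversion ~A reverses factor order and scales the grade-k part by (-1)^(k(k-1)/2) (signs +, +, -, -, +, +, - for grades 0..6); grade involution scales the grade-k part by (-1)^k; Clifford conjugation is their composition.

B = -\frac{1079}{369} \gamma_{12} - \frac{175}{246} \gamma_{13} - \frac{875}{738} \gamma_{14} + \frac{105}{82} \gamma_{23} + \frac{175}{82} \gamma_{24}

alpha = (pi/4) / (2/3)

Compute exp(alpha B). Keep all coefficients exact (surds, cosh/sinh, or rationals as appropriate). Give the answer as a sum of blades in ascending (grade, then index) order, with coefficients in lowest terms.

B^2 term by term: the squares give (-\frac{1079}{369})^2*(\gamma_{12})^2 + (-\frac{175}{246})^2*(\gamma_{13})^2 + (-\frac{875}{738})^2*(\gamma_{14})^2 + (\frac{105}{82})^2*(\gamma_{23})^2 + (\frac{175}{82})^2*(\gamma_{24})^2 = \frac{1164241}{136161}*(-1) + \frac{30625}{60516}*(+1) + \frac{765625}{544644}*(+1) + \frac{11025}{6724}*(+1) + \frac{30625}{6724}*(+1) = -\frac{4}{9} (each basis 2-blade squares to minus the product of its generators' squares); cross terms between blades sharing an index anticommute and cancel; the commuting (index-disjoint) pairs give grade-4 terms 2*c*c'*(blade product), which cancel blade by blade — \gamma_{1234}: \frac{30625}{10086} - \frac{30625}{10086} = 0 — confirming B is simple. So B^2 = -\frac{4}{9}.
B^2 = -\frac{4}{9} — the negative square puts this in the circular regime; l = \frac{2}{3}, alpha*l = \frac{\pi}{4}, so exp(alpha B) = cos(\frac{\pi}{4}) + (sin(\frac{\pi}{4})/(\frac{2}{3}))*B = \frac{\sqrt{2}}{2} + (\frac{3 \sqrt{2}}{4})*B.
Answer: \frac{\sqrt{2}}{2} - \frac{1079 \sqrt{2}}{492} \gamma_{12} - \frac{175 \sqrt{2}}{328} \gamma_{13} - \frac{875 \sqrt{2}}{984} \gamma_{14} + \frac{315 \sqrt{2}}{328} \gamma_{23} + \frac{525 \sqrt{2}}{328} \gamma_{24}


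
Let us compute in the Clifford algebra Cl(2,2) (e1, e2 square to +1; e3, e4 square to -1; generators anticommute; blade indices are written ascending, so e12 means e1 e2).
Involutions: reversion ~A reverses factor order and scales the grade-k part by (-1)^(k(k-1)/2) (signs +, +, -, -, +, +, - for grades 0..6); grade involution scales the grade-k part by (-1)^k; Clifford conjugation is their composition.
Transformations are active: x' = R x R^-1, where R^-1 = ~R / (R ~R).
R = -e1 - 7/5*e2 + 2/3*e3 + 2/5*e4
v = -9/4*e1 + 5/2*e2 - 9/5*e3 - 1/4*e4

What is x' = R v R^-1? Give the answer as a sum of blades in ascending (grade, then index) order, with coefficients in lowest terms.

~R = -e1 - 7/5*e2 + 2/3*e3 + 2/5*e4, and R ~R = 106/45, so R^-1 = ~R / (106/45).
R v = 1/20 - 113/20*e12 + 33/10*e13 + 23/20*e14 + 64/75*e23 - 13/20*e24 + 83/150*e34
Answer: 117/53*e1 - 2713/1060*e2 + 969/530*e3 + 283/1060*e4


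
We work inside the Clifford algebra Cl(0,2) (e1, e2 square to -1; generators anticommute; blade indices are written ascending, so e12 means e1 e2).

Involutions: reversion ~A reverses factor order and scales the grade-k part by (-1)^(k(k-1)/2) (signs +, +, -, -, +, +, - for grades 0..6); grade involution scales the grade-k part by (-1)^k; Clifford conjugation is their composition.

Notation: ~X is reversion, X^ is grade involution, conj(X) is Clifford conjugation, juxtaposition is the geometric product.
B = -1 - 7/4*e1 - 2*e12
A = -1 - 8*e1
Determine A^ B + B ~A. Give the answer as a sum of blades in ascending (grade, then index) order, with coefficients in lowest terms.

first term: 15 - 25/4*e1 + 16*e2 + 2*e12
second term: -13 + 39/4*e1 + 16*e2 + 2*e12
Answer: 2 + 7/2*e1 + 32*e2 + 4*e12


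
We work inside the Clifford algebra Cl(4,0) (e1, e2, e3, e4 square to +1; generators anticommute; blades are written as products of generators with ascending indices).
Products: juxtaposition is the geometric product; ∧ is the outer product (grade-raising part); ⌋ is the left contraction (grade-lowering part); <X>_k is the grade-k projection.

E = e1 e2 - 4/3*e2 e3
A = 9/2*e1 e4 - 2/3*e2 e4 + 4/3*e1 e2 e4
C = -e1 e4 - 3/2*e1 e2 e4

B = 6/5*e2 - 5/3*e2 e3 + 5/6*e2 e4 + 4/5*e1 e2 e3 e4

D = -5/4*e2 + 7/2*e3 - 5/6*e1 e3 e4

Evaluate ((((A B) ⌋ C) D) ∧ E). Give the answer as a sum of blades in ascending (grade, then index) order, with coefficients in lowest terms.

step 1: 5/9 - 10/9*e1 + 16/15*e3 + 4/5*e4 - 15/4*e1 e2 - 8/15*e1 e3 - 8/5*e1 e4 - 18/5*e2 e3 + 10/9*e3 e4 - 27/5*e1 e2 e4 - 20/9*e1 e3 e4 - 15/2*e1 e2 e3 e4
step 2: -97/10 + 4/5*e1 + 12/5*e2 - 325/72*e4 - 6/5*e1 e2 - 5/9*e1 e4 + 5/3*e2 e4 - 5/6*e1 e2 e4
step 3: -3 + 3/2*e1 + 97/8*e2 - 18083/540*e3 + 25/12*e4 - e1 e2 + 14173/2160*e1 e3 - 25/24*e1 e4 + 1387/180*e2 e3 - 1625/288*e2 e4 + 2179/144*e3 e4 - 253/90*e1 e2 e3 - 25/36*e1 e2 e4 + 361/36*e1 e3 e4 - 41/6*e2 e3 e4 + 59/12*e1 e2 e3 e4
step 4: -3*e1 e2 + 4*e2 e3 - 19163/540*e1 e2 e3 + 25/12*e1 e2 e4 - 25/9*e2 e3 e4 + 793/48*e1 e2 e3 e4
Answer: -3*e1 e2 + 4*e2 e3 - 19163/540*e1 e2 e3 + 25/12*e1 e2 e4 - 25/9*e2 e3 e4 + 793/48*e1 e2 e3 e4


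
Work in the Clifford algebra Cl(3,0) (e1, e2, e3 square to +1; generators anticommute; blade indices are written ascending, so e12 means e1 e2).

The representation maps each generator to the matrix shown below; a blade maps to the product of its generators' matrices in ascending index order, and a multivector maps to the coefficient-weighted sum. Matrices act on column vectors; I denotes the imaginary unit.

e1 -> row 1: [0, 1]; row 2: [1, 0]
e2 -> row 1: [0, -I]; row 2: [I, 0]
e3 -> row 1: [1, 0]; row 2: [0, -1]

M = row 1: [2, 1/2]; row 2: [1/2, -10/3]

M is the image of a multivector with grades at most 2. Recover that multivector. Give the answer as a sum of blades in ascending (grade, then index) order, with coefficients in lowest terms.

Method: 1, rho(e1), rho(e2), rho(e3) form a trace-orthogonal basis of the 2x2 complex matrices (tr(X Y) = 2 if X = Y, else 0), so M = m0*1 + m1*rho(e1) + m2*rho(e2) + m3*rho(e3) with m0 = tr(M)/2 = -2/3, m1 = tr(M rho(e1))/2 = 1/2, m2 = tr(M rho(e2))/2 = 0, m3 = tr(M rho(e3))/2 = 8/3.
Multiplying table entries, the bivector images are rho(e12) = I*rho(e3), rho(e13) = -I*rho(e2), rho(e23) = I*rho(e1); with real blade coefficients the real parts of m0..m3 are the coefficients of 1, e1, e2, e3 and the imaginary parts give the bivectors (e23: Im m1, e13: -Im m2, e12: Im m3).
Answer: -2/3 + 1/2*e1 + 8/3*e3
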